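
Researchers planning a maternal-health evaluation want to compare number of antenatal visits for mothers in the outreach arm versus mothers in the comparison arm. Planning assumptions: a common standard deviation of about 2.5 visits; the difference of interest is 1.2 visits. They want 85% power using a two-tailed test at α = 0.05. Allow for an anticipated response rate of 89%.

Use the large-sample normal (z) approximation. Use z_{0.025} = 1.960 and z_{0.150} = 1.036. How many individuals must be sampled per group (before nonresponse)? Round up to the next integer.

n = (z_{α/2} + z_β)² · (σ₁² + σ₂²) / δ²
  = (1.960 + 1.036)² · (2·2.5² = 12.5) / 1.2²
  = 8.9760 · 12.5 / 1.44
  = 77.92
Adjust for 89% response: 77.92 / 0.89 = 87.55.
Round up → n = 88 per group.

n = 88 per group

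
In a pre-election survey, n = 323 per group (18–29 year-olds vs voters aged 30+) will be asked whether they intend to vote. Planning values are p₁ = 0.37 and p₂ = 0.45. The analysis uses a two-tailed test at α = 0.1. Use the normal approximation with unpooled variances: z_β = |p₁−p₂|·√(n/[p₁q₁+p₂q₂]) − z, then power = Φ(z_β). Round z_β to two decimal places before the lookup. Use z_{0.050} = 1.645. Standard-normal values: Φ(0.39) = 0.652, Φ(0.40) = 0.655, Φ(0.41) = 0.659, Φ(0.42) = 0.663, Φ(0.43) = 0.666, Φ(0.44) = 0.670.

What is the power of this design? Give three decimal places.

z_β = |p₁−p₂|·√(n/[p₁q₁+p₂q₂]) − z_{α/2}
    = 0.08 · √(323/0.4806) − 1.645
    = 0.08 · 25.9244 − 1.645
    = 2.0740 − 1.645 = 0.4290 → 0.43
Power = Φ(0.43) = 0.666.

Power ≈ 0.666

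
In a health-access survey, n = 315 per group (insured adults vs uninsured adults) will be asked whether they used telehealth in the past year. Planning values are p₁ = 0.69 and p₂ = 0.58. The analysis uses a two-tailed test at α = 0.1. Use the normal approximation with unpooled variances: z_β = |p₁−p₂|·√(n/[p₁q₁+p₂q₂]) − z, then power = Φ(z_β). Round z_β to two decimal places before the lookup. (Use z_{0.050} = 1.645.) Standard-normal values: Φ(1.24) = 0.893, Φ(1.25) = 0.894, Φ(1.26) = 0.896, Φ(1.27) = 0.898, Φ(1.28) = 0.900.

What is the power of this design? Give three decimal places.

z_β = |p₁−p₂|·√(n/[p₁q₁+p₂q₂]) − z_{α/2}
    = 0.11 · √(315/0.4575) − 1.645
    = 0.11 · 26.2398 − 1.645
    = 2.8864 − 1.645 = 1.2414 → 1.24
Power = Φ(1.24) = 0.893.

Power ≈ 0.893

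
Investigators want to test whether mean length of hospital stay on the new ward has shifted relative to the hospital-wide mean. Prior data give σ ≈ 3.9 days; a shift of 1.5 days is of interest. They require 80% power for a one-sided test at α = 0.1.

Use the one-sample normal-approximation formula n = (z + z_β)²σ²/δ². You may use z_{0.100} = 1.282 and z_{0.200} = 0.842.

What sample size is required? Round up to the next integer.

n = (z_α + z_β)² · σ² / δ²
  = (1.282 + 0.842)² · 3.9² / 1.5²
  = 4.5114 · 15.21 / 2.25
  = 30.50
Round up → n = 31.

n = 31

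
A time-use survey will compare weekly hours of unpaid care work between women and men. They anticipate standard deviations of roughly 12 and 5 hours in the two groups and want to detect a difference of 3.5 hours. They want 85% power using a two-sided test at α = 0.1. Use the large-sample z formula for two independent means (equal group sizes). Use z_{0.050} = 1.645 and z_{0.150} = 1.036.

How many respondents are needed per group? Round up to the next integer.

n = (z_{α/2} + z_β)² · (σ₁² + σ₂²) / δ²
  = (1.645 + 1.036)² · (12² + 5² = 169) / 3.5²
  = 7.1878 · 169 / 12.25
  = 99.16
Round up → n = 100 per group.

n = 100 per group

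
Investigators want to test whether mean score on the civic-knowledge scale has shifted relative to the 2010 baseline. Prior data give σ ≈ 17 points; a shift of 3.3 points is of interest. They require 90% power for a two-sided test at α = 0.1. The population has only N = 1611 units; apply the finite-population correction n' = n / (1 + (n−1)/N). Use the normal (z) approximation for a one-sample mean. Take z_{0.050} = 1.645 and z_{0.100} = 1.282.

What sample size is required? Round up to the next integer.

n = (z_{α/2} + z_β)² · σ² / δ²
  = (1.645 + 1.282)² · 17² / 3.3²
  = 8.5673 · 289 / 10.89
  = 227.36
Finite-population correction (N = 1611): 227.36 / (1 + (227.36 − 1)/1611) = 199.35.
Round up → n = 200.

n = 200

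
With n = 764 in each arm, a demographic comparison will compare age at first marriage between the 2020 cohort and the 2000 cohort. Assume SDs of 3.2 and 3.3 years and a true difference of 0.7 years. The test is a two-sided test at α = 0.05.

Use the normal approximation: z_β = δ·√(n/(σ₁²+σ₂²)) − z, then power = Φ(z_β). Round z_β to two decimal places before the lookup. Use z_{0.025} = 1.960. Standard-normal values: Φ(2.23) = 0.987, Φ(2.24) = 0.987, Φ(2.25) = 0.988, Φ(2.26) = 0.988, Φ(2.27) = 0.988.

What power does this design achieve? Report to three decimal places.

Power ≈ 0.988

z_β = δ·√(n/(σ₁²+σ₂²)) − z_{α/2}
    = 0.7 · √(764/21.13) − 1.960
    = 0.7 · 6.01308 − 1.960
    = 4.2092 − 1.960 = 2.2492 → 2.25
Power = Φ(2.25) = 0.988.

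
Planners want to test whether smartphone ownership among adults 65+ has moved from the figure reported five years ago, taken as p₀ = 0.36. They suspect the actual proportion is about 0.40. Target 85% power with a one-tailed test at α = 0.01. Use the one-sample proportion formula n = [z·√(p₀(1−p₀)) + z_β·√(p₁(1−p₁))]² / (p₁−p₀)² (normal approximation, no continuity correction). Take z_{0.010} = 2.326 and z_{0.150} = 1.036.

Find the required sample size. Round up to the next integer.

n = [z_α·√(p₀q₀) + z_β·√(p₁q₁)]² / (p₁ − p₀)²
  = [2.326·√(0.36·0.64) + 1.036·√(0.40·0.60)]² / (0.04)²
  = [2.326·0.4800 + 1.036·0.4899]² / 0.0016
  = [1.6240]² / 0.0016
  = 1648.39
Round up → n = 1649.

n = 1649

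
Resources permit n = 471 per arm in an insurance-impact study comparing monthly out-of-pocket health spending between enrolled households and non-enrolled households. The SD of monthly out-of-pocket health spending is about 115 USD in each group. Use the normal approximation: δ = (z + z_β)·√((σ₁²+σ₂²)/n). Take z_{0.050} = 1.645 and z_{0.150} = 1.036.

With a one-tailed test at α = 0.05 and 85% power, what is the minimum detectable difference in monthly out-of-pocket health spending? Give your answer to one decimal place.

Minimum detectable difference ≈ 20.1 USD

δ = (z_α + z_β) · √((σ₁²+σ₂²)/n)
  = (1.645 + 1.036) · √(26450/471)
  = 2.681 · √56.1571
  = 2.681 · 7.4938
  = 20.0909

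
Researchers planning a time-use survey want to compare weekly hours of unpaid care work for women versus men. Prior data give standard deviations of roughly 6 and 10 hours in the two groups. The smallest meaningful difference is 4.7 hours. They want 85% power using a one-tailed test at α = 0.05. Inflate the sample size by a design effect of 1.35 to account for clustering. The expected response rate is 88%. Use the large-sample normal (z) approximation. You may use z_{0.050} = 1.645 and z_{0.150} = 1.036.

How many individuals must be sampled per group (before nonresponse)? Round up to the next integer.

n = 68 per group

n = (z_α + z_β)² · (σ₁² + σ₂²) / δ²
  = (1.645 + 1.036)² · (6² + 10² = 136) / 4.7²
  = 7.1878 · 136 / 22.09
  = 44.25
Design effect: 1.35 × 44.25 = 59.74.
Adjust for 88% response: 59.74 / 0.88 = 67.89.
Round up → n = 68 per group.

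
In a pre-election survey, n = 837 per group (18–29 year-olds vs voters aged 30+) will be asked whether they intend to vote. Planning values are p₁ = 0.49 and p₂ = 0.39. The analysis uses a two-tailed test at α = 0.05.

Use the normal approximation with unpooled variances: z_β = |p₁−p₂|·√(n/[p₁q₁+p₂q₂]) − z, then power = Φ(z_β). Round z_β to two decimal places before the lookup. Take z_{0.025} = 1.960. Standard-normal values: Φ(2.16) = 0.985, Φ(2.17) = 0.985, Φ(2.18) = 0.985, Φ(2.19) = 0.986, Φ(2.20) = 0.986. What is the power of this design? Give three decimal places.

Power ≈ 0.985

z_β = |p₁−p₂|·√(n/[p₁q₁+p₂q₂]) − z_{α/2}
    = 0.10 · √(837/0.4878) − 1.960
    = 0.10 · 41.4230 − 1.960
    = 4.1423 − 1.960 = 2.1823 → 2.18
Power = Φ(2.18) = 0.985.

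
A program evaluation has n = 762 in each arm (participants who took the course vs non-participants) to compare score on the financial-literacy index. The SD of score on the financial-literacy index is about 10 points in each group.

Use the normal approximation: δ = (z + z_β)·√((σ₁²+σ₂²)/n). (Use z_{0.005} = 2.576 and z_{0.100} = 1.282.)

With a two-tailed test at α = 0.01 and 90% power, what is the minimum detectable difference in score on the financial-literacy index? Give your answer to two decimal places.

δ = (z_{α/2} + z_β) · √((σ₁²+σ₂²)/n)
  = (2.576 + 1.282) · √(200/762)
  = 3.858 · √0.26247
  = 3.858 · 0.5123
  = 1.9765

Minimum detectable difference ≈ 1.98 points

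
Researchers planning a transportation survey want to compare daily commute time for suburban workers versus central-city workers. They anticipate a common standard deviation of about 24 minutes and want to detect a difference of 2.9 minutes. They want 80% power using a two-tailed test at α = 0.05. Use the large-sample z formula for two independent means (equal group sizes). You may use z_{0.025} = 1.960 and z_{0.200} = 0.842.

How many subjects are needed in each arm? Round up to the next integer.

n = (z_{α/2} + z_β)² · (σ₁² + σ₂²) / δ²
  = (1.960 + 0.842)² · (2·24² = 1152) / 2.9²
  = 7.8512 · 1152 / 8.41
  = 1075.46
Round up → n = 1076 per group.

n = 1076 per group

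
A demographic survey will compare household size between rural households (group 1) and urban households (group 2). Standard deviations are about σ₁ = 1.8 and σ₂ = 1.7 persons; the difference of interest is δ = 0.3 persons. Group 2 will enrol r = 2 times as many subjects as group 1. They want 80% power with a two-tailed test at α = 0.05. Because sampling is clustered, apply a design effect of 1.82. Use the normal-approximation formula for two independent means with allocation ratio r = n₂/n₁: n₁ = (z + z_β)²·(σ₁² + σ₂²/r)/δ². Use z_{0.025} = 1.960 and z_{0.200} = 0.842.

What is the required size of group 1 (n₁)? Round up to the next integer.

n₁ = (z_{α/2} + z_β)² · (σ₁² + σ₂²/r) / δ²
   = (1.960 + 0.842)² · (1.8² + 1.7²/2) / 0.3²
   = 7.8512 · (3.24 + 1.445) / 0.09
   = 7.8512 · 4.685 / 0.09
   = 408.70
Design effect: 1.82 × 408.70 = 743.83.
Round up → n₁ = 744; n₂ = r·n₁ = 2 × 744 = 1488.

n₁ = 744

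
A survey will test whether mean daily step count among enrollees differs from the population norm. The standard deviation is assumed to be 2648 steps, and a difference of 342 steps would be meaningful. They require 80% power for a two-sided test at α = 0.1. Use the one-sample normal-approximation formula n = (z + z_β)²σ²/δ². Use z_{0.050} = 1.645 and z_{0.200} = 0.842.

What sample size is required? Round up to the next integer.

n = (z_{α/2} + z_β)² · σ² / δ²
  = (1.645 + 0.842)² · 2648² / 342²
  = 6.1852 · 7011904 / 116964
  = 370.80
Round up → n = 371.

n = 371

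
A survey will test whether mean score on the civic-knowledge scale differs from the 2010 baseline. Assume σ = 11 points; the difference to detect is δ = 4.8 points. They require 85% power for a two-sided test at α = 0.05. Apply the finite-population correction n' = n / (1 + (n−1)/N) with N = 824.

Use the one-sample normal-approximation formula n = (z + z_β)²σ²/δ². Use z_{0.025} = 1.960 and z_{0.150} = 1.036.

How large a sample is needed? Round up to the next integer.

n = 45

n = (z_{α/2} + z_β)² · σ² / δ²
  = (1.960 + 1.036)² · 11² / 4.8²
  = 8.9760 · 121 / 23.04
  = 47.14
Finite-population correction (N = 824): 47.14 / (1 + (47.14 − 1)/824) = 44.64.
Round up → n = 45.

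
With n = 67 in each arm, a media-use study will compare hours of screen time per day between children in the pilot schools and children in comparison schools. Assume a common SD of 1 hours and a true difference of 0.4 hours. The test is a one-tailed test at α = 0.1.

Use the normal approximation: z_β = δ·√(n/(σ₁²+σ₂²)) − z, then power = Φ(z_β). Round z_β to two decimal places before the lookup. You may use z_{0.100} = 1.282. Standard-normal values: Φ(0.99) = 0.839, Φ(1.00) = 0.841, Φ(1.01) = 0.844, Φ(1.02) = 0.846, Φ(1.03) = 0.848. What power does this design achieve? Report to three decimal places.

z_β = δ·√(n/(σ₁²+σ₂²)) − z_α
    = 0.4 · √(67/2) − 1.282
    = 0.4 · 5.78792 − 1.282
    = 2.3152 − 1.282 = 1.0332 → 1.03
Power = Φ(1.03) = 0.848.

Power ≈ 0.848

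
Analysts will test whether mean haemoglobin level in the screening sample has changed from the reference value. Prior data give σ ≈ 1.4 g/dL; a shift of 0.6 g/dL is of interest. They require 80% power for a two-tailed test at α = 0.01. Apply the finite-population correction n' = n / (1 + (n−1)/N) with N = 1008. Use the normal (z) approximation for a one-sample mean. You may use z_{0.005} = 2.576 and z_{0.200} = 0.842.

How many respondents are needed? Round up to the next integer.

n = 60

n = (z_{α/2} + z_β)² · σ² / δ²
  = (2.576 + 0.842)² · 1.4² / 0.6²
  = 11.6827 · 1.96 / 0.36
  = 63.61
Finite-population correction (N = 1008): 63.61 / (1 + (63.61 − 1)/1008) = 59.89.
Round up → n = 60.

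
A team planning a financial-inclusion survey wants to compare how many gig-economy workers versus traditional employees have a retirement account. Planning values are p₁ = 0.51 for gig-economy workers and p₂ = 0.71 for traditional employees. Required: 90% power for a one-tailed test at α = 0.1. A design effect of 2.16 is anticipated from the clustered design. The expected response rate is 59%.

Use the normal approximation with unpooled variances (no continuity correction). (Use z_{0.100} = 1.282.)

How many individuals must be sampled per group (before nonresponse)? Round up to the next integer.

n = 275 per group

n = (z_α + z_β)² · [p₁(1−p₁) + p₂(1−p₂)] / (p₁ − p₂)²
  = (1.282 + 1.282)² · (0.51·0.49 + 0.71·0.29) / (-0.20)²
  = (2.564)² · (0.2499 + 0.2059) / 0.0400
  = 6.5741 · 0.4558 / 0.0400
  = 74.91
Design effect: 2.16 × 74.91 = 161.81.
Adjust for 59% response: 161.81 / 0.59 = 274.25.
Round up → n = 275 per group.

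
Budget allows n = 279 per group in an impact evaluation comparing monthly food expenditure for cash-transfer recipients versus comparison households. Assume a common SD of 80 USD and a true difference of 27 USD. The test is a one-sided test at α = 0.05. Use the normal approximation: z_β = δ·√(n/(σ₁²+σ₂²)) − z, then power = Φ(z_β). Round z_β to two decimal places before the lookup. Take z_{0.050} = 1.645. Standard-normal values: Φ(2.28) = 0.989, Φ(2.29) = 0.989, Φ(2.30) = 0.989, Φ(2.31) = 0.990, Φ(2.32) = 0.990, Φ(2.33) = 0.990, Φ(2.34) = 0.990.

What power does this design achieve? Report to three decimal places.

Power ≈ 0.990

z_β = δ·√(n/(σ₁²+σ₂²)) − z_α
    = 27 · √(279/12800) − 1.645
    = 27 · 0.14764 − 1.645
    = 3.9862 − 1.645 = 2.3412 → 2.34
Power = Φ(2.34) = 0.990.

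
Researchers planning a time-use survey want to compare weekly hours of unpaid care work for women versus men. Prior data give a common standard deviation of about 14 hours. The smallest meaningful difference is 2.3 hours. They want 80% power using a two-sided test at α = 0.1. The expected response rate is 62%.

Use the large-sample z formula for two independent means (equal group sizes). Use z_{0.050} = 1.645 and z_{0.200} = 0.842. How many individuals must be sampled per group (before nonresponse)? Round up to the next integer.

n = (z_{α/2} + z_β)² · (σ₁² + σ₂²) / δ²
  = (1.645 + 0.842)² · (2·14² = 392) / 2.3²
  = 6.1852 · 392 / 5.29
  = 458.33
Adjust for 62% response: 458.33 / 0.62 = 739.25.
Round up → n = 740 per group.

n = 740 per group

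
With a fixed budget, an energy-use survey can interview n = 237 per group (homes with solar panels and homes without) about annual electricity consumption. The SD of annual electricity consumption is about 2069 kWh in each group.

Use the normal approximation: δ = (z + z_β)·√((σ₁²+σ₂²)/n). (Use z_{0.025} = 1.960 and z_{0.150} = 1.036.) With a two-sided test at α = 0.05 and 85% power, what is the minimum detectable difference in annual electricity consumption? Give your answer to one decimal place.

Minimum detectable difference ≈ 569.4 kWh

δ = (z_{α/2} + z_β) · √((σ₁²+σ₂²)/n)
  = (1.960 + 1.036) · √(8561522/237)
  = 2.996 · √36124.6
  = 2.996 · 190.0646
  = 569.4336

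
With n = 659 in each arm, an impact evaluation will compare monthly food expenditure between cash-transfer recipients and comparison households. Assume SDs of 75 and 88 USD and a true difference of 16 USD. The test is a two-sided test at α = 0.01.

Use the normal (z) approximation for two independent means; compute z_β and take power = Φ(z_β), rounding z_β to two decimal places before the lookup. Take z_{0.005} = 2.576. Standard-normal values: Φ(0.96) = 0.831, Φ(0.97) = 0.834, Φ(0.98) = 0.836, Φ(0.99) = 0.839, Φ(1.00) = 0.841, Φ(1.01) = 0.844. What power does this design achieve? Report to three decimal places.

Power ≈ 0.836

z_β = δ·√(n/(σ₁²+σ₂²)) − z_{α/2}
    = 16 · √(659/13369) − 2.576
    = 16 · 0.22202 − 2.576
    = 3.5523 − 2.576 = 0.9763 → 0.98
Power = Φ(0.98) = 0.836.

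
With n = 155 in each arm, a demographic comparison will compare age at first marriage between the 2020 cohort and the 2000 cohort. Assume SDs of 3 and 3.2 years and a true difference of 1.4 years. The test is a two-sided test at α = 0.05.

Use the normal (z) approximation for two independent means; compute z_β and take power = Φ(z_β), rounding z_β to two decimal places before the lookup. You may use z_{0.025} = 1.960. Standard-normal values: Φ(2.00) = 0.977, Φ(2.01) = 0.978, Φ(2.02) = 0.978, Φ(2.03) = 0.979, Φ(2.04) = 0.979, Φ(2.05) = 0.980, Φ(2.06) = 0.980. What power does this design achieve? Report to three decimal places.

z_β = δ·√(n/(σ₁²+σ₂²)) − z_{α/2}
    = 1.4 · √(155/19.24) − 1.960
    = 1.4 · 2.83833 − 1.960
    = 3.9737 − 1.960 = 2.0137 → 2.01
Power = Φ(2.01) = 0.978.

Power ≈ 0.978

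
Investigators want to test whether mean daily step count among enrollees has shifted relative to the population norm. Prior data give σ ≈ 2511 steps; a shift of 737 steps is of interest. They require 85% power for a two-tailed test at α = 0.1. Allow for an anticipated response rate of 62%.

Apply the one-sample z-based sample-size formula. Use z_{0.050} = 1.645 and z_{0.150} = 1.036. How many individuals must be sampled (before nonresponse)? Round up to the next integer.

n = 135

n = (z_{α/2} + z_β)² · σ² / δ²
  = (1.645 + 1.036)² · 2511² / 737²
  = 7.1878 · 6305121 / 543169
  = 83.44
Adjust for 62% response: 83.44 / 0.62 = 134.57.
Round up → n = 135.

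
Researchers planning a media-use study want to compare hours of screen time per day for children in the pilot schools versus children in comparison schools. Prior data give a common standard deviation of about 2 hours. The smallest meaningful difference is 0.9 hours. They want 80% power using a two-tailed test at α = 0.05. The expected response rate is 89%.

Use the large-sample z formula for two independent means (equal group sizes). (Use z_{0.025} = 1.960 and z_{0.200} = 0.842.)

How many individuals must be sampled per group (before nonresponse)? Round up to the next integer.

n = 88 per group

n = (z_{α/2} + z_β)² · (σ₁² + σ₂²) / δ²
  = (1.960 + 0.842)² · (2·2² = 8) / 0.9²
  = 7.8512 · 8 / 0.81
  = 77.54
Adjust for 89% response: 77.54 / 0.89 = 87.13.
Round up → n = 88 per group.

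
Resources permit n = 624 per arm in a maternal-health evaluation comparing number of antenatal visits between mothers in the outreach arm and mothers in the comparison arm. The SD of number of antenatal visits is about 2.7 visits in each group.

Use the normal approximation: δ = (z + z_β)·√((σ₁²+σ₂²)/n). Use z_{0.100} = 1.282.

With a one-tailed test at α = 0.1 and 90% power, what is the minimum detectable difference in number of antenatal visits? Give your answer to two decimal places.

δ = (z_α + z_β) · √((σ₁²+σ₂²)/n)
  = (1.282 + 1.282) · √(14.58/624)
  = 2.564 · √0.02337
  = 2.564 · 0.1529
  = 0.3919

Minimum detectable difference ≈ 0.39 visits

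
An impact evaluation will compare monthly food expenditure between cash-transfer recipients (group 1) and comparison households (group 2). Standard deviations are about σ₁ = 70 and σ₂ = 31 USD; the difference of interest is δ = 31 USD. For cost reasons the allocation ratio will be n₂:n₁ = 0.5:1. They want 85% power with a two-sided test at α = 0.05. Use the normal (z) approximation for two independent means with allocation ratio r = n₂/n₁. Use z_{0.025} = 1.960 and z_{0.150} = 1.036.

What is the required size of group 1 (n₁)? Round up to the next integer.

n₁ = 64

n₁ = (z_{α/2} + z_β)² · (σ₁² + σ₂²/r) / δ²
   = (1.960 + 1.036)² · (70² + 31²/0.5) / 31²
   = 8.9760 · (4900 + 1922) / 961
   = 8.9760 · 6822 / 961
   = 63.72
Round up → n₁ = 64; n₂ = r·n₁ = 0.5 × 64 = 32.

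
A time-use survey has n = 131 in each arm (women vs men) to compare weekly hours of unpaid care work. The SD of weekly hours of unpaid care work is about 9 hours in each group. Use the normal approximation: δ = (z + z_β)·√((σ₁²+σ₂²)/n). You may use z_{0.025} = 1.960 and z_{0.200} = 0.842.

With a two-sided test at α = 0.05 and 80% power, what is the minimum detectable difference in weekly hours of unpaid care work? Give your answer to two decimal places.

δ = (z_{α/2} + z_β) · √((σ₁²+σ₂²)/n)
  = (1.960 + 0.842) · √(162/131)
  = 2.802 · √1.2366
  = 2.802 · 1.1120
  = 3.1159

Minimum detectable difference ≈ 3.12 hours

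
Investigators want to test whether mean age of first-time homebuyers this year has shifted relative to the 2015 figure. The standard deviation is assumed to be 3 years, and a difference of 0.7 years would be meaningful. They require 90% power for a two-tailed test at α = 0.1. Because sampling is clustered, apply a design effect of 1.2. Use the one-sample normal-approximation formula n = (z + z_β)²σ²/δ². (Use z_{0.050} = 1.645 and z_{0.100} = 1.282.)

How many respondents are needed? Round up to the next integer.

n = (z_{α/2} + z_β)² · σ² / δ²
  = (1.645 + 1.282)² · 3² / 0.7²
  = 8.5673 · 9 / 0.49
  = 157.36
Design effect: 1.2 × 157.36 = 188.83.
Round up → n = 189.

n = 189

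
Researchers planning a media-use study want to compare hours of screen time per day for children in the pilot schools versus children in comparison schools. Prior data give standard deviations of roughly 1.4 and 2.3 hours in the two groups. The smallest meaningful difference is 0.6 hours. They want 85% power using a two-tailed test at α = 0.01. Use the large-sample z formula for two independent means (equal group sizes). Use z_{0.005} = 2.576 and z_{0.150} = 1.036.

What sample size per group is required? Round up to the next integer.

n = (z_{α/2} + z_β)² · (σ₁² + σ₂²) / δ²
  = (2.576 + 1.036)² · (1.4² + 2.3² = 7.25) / 0.6²
  = 13.0465 · 7.25 / 0.36
  = 262.74
Round up → n = 263 per group.

n = 263 per group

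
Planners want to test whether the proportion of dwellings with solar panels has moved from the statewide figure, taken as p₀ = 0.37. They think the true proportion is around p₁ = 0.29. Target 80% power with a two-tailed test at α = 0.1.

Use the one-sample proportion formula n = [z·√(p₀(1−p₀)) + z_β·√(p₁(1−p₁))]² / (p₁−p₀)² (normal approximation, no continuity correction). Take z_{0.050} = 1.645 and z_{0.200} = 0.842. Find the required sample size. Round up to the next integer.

n = 217

n = [z_{α/2}·√(p₀q₀) + z_β·√(p₁q₁)]² / (p₁ − p₀)²
  = [1.645·√(0.37·0.63) + 0.842·√(0.29·0.71)]² / (-0.08)²
  = [1.645·0.4828 + 0.842·0.4538]² / 0.0064
  = [1.1763]² / 0.0064
  = 216.19
Round up → n = 217.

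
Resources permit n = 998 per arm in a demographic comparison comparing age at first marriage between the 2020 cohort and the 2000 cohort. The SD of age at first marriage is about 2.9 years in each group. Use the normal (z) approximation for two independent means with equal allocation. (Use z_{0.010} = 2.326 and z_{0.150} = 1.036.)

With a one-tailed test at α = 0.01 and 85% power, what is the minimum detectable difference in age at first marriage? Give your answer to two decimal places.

Minimum detectable difference ≈ 0.44 years

δ = (z_α + z_β) · √((σ₁²+σ₂²)/n)
  = (2.326 + 1.036) · √(16.82/998)
  = 3.362 · √0.01685
  = 3.362 · 0.1298
  = 0.4365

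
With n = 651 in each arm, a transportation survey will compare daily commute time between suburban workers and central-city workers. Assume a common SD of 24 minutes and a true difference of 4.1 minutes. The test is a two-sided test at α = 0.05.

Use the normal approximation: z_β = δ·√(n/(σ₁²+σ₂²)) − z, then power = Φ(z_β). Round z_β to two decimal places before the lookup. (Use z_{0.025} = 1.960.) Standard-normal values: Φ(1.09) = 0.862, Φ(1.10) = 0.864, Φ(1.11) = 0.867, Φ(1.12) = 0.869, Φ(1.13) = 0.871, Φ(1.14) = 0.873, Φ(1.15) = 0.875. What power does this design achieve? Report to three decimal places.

Power ≈ 0.869

z_β = δ·√(n/(σ₁²+σ₂²)) − z_{α/2}
    = 4.1 · √(651/1152) − 1.960
    = 4.1 · 0.75173 − 1.960
    = 3.0821 − 1.960 = 1.1221 → 1.12
Power = Φ(1.12) = 0.869.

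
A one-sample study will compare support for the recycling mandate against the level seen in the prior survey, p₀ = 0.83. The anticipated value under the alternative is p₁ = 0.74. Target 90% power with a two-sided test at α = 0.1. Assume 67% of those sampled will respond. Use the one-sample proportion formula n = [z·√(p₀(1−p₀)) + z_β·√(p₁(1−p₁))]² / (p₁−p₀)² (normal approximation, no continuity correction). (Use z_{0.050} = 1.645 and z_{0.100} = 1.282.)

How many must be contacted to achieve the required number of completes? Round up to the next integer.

n = [z_{α/2}·√(p₀q₀) + z_β·√(p₁q₁)]² / (p₁ − p₀)²
  = [1.645·√(0.83·0.17) + 1.282·√(0.74·0.26)]² / (-0.09)²
  = [1.645·0.3756 + 1.282·0.4386]² / 0.0081
  = [1.1802]² / 0.0081
  = 171.97
Adjust for 67% response: 171.97 / 0.67 = 256.68.
Round up → n = 257.

n = 257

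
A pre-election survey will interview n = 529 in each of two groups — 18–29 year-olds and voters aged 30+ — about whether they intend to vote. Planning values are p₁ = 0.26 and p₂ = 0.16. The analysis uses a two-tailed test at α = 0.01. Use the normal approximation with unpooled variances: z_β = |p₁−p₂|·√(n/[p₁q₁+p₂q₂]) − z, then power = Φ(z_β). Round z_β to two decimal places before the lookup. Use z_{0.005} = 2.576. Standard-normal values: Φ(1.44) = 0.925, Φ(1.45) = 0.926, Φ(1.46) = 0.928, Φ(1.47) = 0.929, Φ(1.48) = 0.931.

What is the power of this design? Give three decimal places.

Power ≈ 0.926

z_β = |p₁−p₂|·√(n/[p₁q₁+p₂q₂]) − z_{α/2}
    = 0.10 · √(529/0.3268) − 2.576
    = 0.10 · 40.2334 − 2.576
    = 4.0233 − 2.576 = 1.4473 → 1.45
Power = Φ(1.45) = 0.926.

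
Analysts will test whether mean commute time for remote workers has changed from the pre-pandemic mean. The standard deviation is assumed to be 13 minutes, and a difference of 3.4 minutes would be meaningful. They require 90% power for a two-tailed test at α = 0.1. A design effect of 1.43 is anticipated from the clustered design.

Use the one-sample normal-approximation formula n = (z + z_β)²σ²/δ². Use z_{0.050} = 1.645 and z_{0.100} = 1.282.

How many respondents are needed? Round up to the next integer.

n = (z_{α/2} + z_β)² · σ² / δ²
  = (1.645 + 1.282)² · 13² / 3.4²
  = 8.5673 · 169 / 11.56
  = 125.25
Design effect: 1.43 × 125.25 = 179.11.
Round up → n = 180.

n = 180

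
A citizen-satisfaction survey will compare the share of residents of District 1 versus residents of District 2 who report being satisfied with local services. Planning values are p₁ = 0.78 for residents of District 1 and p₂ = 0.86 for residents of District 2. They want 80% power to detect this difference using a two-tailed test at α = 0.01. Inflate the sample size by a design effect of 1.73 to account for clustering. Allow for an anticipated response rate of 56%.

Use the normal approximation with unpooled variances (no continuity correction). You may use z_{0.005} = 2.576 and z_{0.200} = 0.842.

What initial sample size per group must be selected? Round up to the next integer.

n = (z_{α/2} + z_β)² · [p₁(1−p₁) + p₂(1−p₂)] / (p₁ − p₂)²
  = (2.576 + 0.842)² · (0.78·0.22 + 0.86·0.14) / (-0.08)²
  = (3.418)² · (0.1716 + 0.1204) / 0.0064
  = 11.6827 · 0.2920 / 0.0064
  = 533.02
Design effect: 1.73 × 533.02 = 922.13.
Adjust for 56% response: 922.13 / 0.56 = 1646.66.
Round up → n = 1647 per group.

n = 1647 per group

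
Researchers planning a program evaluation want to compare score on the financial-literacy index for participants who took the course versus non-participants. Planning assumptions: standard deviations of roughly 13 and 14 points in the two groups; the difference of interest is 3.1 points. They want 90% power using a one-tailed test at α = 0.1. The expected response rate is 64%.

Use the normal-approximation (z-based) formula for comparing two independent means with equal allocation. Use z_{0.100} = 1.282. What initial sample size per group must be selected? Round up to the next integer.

n = (z_α + z_β)² · (σ₁² + σ₂²) / δ²
  = (1.282 + 1.282)² · (13² + 14² = 365) / 3.1²
  = 6.5741 · 365 / 9.61
  = 249.69
Adjust for 64% response: 249.69 / 0.64 = 390.14.
Round up → n = 391 per group.

n = 391 per group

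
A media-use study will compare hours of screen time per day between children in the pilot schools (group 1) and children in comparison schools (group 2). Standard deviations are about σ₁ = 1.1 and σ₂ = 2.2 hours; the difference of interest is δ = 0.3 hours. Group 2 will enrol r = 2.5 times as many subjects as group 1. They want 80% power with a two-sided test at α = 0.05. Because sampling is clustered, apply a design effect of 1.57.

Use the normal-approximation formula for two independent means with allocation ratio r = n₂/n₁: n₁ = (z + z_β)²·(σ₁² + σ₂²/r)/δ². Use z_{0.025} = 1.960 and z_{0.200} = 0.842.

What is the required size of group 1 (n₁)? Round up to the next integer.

n₁ = 431

n₁ = (z_{α/2} + z_β)² · (σ₁² + σ₂²/r) / δ²
   = (1.960 + 0.842)² · (1.1² + 2.2²/2.5) / 0.3²
   = 7.8512 · (1.21 + 1.936) / 0.09
   = 7.8512 · 3.146 / 0.09
   = 274.44
Design effect: 1.57 × 274.44 = 430.88.
Round up → n₁ = 431; n₂ = r·n₁ = 2.5 × 431 = 1078.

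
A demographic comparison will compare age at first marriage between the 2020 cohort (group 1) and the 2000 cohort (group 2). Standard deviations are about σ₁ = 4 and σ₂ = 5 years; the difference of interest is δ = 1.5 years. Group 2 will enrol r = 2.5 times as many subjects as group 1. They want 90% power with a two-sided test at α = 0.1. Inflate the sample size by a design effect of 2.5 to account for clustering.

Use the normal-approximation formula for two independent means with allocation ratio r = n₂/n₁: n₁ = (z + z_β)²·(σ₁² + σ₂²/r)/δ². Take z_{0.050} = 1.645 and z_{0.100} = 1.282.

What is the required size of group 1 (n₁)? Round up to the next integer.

n₁ = 248

n₁ = (z_{α/2} + z_β)² · (σ₁² + σ₂²/r) / δ²
   = (1.645 + 1.282)² · (4² + 5²/2.5) / 1.5²
   = 8.5673 · (16 + 10) / 2.25
   = 8.5673 · 26 / 2.25
   = 99.00
Design effect: 2.5 × 99.00 = 247.50.
Round up → n₁ = 248; n₂ = r·n₁ = 2.5 × 248 = 620.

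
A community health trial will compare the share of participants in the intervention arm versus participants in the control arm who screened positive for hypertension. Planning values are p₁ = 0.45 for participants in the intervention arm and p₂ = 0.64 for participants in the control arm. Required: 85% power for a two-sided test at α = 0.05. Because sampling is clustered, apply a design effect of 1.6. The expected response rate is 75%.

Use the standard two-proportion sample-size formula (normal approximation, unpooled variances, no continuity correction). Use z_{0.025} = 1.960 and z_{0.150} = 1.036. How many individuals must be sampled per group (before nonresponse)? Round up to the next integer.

n = 254 per group

n = (z_{α/2} + z_β)² · [p₁(1−p₁) + p₂(1−p₂)] / (p₁ − p₂)²
  = (1.960 + 1.036)² · (0.45·0.55 + 0.64·0.36) / (-0.19)²
  = (2.996)² · (0.2475 + 0.2304) / 0.0361
  = 8.9760 · 0.4779 / 0.0361
  = 118.83
Design effect: 1.6 × 118.83 = 190.12.
Adjust for 75% response: 190.12 / 0.75 = 253.50.
Round up → n = 254 per group.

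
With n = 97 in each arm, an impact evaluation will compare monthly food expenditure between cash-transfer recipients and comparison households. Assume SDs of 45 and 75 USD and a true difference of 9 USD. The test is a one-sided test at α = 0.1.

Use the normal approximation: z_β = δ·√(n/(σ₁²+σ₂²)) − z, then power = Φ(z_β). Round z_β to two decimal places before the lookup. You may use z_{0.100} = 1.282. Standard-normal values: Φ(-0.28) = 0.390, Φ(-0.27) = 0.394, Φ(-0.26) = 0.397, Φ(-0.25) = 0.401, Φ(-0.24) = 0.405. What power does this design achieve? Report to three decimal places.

Power ≈ 0.394

z_β = δ·√(n/(σ₁²+σ₂²)) − z_α
    = 9 · √(97/7650) − 1.282
    = 9 · 0.11260 − 1.282
    = 1.0134 − 1.282 = -0.2686 → -0.27
Power = Φ(-0.27) = 0.394.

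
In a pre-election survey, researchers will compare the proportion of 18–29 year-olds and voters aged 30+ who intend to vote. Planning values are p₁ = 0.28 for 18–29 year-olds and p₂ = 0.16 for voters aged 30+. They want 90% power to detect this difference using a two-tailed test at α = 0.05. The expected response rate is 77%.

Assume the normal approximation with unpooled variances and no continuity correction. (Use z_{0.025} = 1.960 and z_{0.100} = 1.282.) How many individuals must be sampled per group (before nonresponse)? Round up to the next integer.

n = 319 per group

n = (z_{α/2} + z_β)² · [p₁(1−p₁) + p₂(1−p₂)] / (p₁ − p₂)²
  = (1.960 + 1.282)² · (0.28·0.72 + 0.16·0.84) / (0.12)²
  = (3.242)² · (0.2016 + 0.1344) / 0.0144
  = 10.5106 · 0.3360 / 0.0144
  = 245.25
Adjust for 77% response: 245.25 / 0.77 = 318.50.
Round up → n = 319 per group.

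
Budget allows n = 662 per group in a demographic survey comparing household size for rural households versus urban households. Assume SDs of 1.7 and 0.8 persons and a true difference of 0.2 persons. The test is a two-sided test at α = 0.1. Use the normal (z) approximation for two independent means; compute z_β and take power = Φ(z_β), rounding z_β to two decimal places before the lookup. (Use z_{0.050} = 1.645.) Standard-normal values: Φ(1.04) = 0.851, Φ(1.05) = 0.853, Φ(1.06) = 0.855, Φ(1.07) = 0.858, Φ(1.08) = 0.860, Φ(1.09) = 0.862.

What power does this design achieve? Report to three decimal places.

z_β = δ·√(n/(σ₁²+σ₂²)) − z_{α/2}
    = 0.2 · √(662/3.53) − 1.645
    = 0.2 · 13.69436 − 1.645
    = 2.7389 − 1.645 = 1.0939 → 1.09
Power = Φ(1.09) = 0.862.

Power ≈ 0.862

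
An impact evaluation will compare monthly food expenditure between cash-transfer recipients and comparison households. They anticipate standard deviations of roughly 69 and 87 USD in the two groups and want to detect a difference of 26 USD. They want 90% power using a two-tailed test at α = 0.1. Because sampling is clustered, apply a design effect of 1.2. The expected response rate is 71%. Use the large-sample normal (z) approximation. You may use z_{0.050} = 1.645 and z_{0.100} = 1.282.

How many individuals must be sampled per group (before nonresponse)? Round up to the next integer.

n = 265 per group

n = (z_{α/2} + z_β)² · (σ₁² + σ₂²) / δ²
  = (1.645 + 1.282)² · (69² + 87² = 12330) / 26²
  = 8.5673 · 12330 / 676
  = 156.27
Design effect: 1.2 × 156.27 = 187.52.
Adjust for 71% response: 187.52 / 0.71 = 264.11.
Round up → n = 265 per group.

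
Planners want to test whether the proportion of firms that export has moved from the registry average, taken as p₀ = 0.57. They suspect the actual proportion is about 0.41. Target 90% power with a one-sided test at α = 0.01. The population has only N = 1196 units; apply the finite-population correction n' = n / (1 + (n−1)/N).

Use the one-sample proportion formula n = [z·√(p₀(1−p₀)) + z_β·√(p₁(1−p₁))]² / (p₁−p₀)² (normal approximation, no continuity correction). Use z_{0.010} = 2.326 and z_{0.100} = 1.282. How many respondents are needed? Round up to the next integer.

n = [z_α·√(p₀q₀) + z_β·√(p₁q₁)]² / (p₁ − p₀)²
  = [2.326·√(0.57·0.43) + 1.282·√(0.41·0.59)]² / (-0.16)²
  = [2.326·0.4951 + 1.282·0.4918]² / 0.0256
  = [1.7821]² / 0.0256
  = 124.05
Finite-population correction (N = 1196): 124.05 / (1 + (124.05 − 1)/1196) = 112.48.
Round up → n = 113.

n = 113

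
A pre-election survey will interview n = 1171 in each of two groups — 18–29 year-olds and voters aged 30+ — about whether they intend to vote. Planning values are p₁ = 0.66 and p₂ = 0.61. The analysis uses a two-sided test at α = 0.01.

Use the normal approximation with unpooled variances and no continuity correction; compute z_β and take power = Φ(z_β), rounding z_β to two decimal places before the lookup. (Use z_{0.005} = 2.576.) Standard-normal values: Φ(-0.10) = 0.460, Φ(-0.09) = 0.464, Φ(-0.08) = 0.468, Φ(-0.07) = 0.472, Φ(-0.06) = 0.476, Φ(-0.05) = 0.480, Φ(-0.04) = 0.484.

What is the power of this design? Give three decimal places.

z_β = |p₁−p₂|·√(n/[p₁q₁+p₂q₂]) − z_{α/2}
    = 0.05 · √(1171/0.4623) − 2.576
    = 0.05 · 50.3288 − 2.576
    = 2.5164 − 2.576 = -0.0596 → -0.06
Power = Φ(-0.06) = 0.476.

Power ≈ 0.476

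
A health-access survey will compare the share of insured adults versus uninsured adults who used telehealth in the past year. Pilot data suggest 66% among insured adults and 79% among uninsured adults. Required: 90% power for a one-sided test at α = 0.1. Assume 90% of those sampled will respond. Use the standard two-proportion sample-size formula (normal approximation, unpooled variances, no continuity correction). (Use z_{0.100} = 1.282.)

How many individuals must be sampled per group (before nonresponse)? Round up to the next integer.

n = (z_α + z_β)² · [p₁(1−p₁) + p₂(1−p₂)] / (p₁ − p₂)²
  = (1.282 + 1.282)² · (0.66·0.34 + 0.79·0.21) / (-0.13)²
  = (2.564)² · (0.2244 + 0.1659) / 0.0169
  = 6.5741 · 0.3903 / 0.0169
  = 151.83
Adjust for 90% response: 151.83 / 0.90 = 168.70.
Round up → n = 169 per group.

n = 169 per group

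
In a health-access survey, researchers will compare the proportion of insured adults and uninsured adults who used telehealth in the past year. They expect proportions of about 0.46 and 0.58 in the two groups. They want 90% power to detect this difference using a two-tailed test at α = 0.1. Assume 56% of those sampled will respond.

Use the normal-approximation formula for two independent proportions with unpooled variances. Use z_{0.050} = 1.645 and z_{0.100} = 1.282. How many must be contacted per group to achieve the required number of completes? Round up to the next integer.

n = 523 per group

n = (z_{α/2} + z_β)² · [p₁(1−p₁) + p₂(1−p₂)] / (p₁ − p₂)²
  = (1.645 + 1.282)² · (0.46·0.54 + 0.58·0.42) / (-0.12)²
  = (2.927)² · (0.2484 + 0.2436) / 0.0144
  = 8.5673 · 0.4920 / 0.0144
  = 292.72
Adjust for 56% response: 292.72 / 0.56 = 522.71.
Round up → n = 523 per group.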